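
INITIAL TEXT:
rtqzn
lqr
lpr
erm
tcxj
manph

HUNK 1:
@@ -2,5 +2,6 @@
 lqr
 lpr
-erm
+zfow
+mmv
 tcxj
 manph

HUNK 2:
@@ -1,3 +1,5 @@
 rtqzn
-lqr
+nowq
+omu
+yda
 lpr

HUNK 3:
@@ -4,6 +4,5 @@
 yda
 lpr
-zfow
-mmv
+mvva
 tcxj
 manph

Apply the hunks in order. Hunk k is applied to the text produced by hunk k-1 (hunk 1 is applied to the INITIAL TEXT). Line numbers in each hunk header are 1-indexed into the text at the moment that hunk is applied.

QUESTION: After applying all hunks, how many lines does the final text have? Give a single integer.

Answer: 8

Derivation:
Hunk 1: at line 2 remove [erm] add [zfow,mmv] -> 7 lines: rtqzn lqr lpr zfow mmv tcxj manph
Hunk 2: at line 1 remove [lqr] add [nowq,omu,yda] -> 9 lines: rtqzn nowq omu yda lpr zfow mmv tcxj manph
Hunk 3: at line 4 remove [zfow,mmv] add [mvva] -> 8 lines: rtqzn nowq omu yda lpr mvva tcxj manph
Final line count: 8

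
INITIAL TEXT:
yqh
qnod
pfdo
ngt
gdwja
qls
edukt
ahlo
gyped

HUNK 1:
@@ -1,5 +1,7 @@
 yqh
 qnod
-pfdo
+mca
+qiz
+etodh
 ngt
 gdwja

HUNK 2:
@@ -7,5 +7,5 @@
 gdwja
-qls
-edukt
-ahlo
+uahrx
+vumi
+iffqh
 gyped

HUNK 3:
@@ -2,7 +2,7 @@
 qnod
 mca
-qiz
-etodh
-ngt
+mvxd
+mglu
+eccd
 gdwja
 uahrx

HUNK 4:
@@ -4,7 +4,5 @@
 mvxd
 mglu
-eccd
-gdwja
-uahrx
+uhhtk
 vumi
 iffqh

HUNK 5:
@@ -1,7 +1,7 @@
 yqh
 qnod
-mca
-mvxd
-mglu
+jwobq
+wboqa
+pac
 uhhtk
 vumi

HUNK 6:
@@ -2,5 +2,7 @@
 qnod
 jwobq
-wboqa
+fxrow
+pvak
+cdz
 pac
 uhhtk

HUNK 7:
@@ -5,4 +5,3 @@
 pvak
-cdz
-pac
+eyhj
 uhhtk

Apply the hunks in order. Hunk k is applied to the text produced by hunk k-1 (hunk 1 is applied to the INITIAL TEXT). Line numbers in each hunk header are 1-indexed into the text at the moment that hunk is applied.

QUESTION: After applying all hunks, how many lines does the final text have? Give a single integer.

Answer: 10

Derivation:
Hunk 1: at line 1 remove [pfdo] add [mca,qiz,etodh] -> 11 lines: yqh qnod mca qiz etodh ngt gdwja qls edukt ahlo gyped
Hunk 2: at line 7 remove [qls,edukt,ahlo] add [uahrx,vumi,iffqh] -> 11 lines: yqh qnod mca qiz etodh ngt gdwja uahrx vumi iffqh gyped
Hunk 3: at line 2 remove [qiz,etodh,ngt] add [mvxd,mglu,eccd] -> 11 lines: yqh qnod mca mvxd mglu eccd gdwja uahrx vumi iffqh gyped
Hunk 4: at line 4 remove [eccd,gdwja,uahrx] add [uhhtk] -> 9 lines: yqh qnod mca mvxd mglu uhhtk vumi iffqh gyped
Hunk 5: at line 1 remove [mca,mvxd,mglu] add [jwobq,wboqa,pac] -> 9 lines: yqh qnod jwobq wboqa pac uhhtk vumi iffqh gyped
Hunk 6: at line 2 remove [wboqa] add [fxrow,pvak,cdz] -> 11 lines: yqh qnod jwobq fxrow pvak cdz pac uhhtk vumi iffqh gyped
Hunk 7: at line 5 remove [cdz,pac] add [eyhj] -> 10 lines: yqh qnod jwobq fxrow pvak eyhj uhhtk vumi iffqh gyped
Final line count: 10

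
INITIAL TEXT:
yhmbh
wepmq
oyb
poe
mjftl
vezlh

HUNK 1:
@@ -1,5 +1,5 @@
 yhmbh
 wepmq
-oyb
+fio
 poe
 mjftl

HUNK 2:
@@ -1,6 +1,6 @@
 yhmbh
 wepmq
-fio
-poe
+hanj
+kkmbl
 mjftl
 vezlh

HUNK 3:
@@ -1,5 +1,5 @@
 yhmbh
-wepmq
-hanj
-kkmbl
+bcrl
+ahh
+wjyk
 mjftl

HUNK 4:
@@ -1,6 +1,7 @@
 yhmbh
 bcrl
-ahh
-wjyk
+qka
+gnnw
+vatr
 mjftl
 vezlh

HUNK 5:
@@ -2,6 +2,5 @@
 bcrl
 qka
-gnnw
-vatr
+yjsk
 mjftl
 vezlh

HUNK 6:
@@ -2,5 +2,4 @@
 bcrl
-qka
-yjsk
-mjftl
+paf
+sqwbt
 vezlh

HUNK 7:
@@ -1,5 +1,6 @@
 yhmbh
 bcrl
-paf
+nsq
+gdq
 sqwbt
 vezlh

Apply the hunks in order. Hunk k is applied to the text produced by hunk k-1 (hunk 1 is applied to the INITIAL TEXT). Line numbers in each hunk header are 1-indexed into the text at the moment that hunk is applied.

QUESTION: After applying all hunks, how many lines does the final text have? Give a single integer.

Hunk 1: at line 1 remove [oyb] add [fio] -> 6 lines: yhmbh wepmq fio poe mjftl vezlh
Hunk 2: at line 1 remove [fio,poe] add [hanj,kkmbl] -> 6 lines: yhmbh wepmq hanj kkmbl mjftl vezlh
Hunk 3: at line 1 remove [wepmq,hanj,kkmbl] add [bcrl,ahh,wjyk] -> 6 lines: yhmbh bcrl ahh wjyk mjftl vezlh
Hunk 4: at line 1 remove [ahh,wjyk] add [qka,gnnw,vatr] -> 7 lines: yhmbh bcrl qka gnnw vatr mjftl vezlh
Hunk 5: at line 2 remove [gnnw,vatr] add [yjsk] -> 6 lines: yhmbh bcrl qka yjsk mjftl vezlh
Hunk 6: at line 2 remove [qka,yjsk,mjftl] add [paf,sqwbt] -> 5 lines: yhmbh bcrl paf sqwbt vezlh
Hunk 7: at line 1 remove [paf] add [nsq,gdq] -> 6 lines: yhmbh bcrl nsq gdq sqwbt vezlh
Final line count: 6

Answer: 6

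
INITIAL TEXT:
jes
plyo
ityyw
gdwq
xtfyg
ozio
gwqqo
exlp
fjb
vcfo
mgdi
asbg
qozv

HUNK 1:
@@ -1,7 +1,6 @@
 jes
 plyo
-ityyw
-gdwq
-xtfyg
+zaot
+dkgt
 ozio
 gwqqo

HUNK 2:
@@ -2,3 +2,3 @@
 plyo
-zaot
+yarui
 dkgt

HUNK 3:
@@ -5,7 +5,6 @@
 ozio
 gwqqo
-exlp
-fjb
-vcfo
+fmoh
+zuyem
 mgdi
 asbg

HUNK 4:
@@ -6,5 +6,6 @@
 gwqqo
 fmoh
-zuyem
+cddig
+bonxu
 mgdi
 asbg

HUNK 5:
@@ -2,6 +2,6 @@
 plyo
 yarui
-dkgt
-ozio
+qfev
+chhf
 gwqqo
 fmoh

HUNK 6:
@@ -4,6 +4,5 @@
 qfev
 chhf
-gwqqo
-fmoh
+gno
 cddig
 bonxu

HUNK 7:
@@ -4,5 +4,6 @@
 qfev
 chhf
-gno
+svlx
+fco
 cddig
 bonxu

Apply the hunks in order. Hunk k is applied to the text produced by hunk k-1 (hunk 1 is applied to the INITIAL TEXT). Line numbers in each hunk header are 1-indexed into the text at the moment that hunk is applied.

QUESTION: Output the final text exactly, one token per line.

Answer: jes
plyo
yarui
qfev
chhf
svlx
fco
cddig
bonxu
mgdi
asbg
qozv

Derivation:
Hunk 1: at line 1 remove [ityyw,gdwq,xtfyg] add [zaot,dkgt] -> 12 lines: jes plyo zaot dkgt ozio gwqqo exlp fjb vcfo mgdi asbg qozv
Hunk 2: at line 2 remove [zaot] add [yarui] -> 12 lines: jes plyo yarui dkgt ozio gwqqo exlp fjb vcfo mgdi asbg qozv
Hunk 3: at line 5 remove [exlp,fjb,vcfo] add [fmoh,zuyem] -> 11 lines: jes plyo yarui dkgt ozio gwqqo fmoh zuyem mgdi asbg qozv
Hunk 4: at line 6 remove [zuyem] add [cddig,bonxu] -> 12 lines: jes plyo yarui dkgt ozio gwqqo fmoh cddig bonxu mgdi asbg qozv
Hunk 5: at line 2 remove [dkgt,ozio] add [qfev,chhf] -> 12 lines: jes plyo yarui qfev chhf gwqqo fmoh cddig bonxu mgdi asbg qozv
Hunk 6: at line 4 remove [gwqqo,fmoh] add [gno] -> 11 lines: jes plyo yarui qfev chhf gno cddig bonxu mgdi asbg qozv
Hunk 7: at line 4 remove [gno] add [svlx,fco] -> 12 lines: jes plyo yarui qfev chhf svlx fco cddig bonxu mgdi asbg qozv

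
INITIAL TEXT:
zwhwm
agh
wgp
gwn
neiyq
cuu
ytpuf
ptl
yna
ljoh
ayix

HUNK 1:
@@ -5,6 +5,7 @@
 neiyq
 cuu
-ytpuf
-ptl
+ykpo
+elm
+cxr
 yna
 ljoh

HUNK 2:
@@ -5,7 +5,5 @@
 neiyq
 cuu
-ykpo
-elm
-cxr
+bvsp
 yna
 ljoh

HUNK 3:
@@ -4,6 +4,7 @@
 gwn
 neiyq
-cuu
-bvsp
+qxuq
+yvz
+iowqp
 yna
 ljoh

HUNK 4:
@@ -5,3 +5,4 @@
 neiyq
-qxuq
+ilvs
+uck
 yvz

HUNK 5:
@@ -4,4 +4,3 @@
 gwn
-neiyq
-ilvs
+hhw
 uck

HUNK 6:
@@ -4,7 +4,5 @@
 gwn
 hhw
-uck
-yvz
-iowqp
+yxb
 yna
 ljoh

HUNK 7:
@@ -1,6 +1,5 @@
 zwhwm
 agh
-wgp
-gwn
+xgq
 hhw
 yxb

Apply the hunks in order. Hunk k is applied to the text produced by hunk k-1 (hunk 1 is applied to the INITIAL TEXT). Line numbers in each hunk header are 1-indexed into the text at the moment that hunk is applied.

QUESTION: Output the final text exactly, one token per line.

Hunk 1: at line 5 remove [ytpuf,ptl] add [ykpo,elm,cxr] -> 12 lines: zwhwm agh wgp gwn neiyq cuu ykpo elm cxr yna ljoh ayix
Hunk 2: at line 5 remove [ykpo,elm,cxr] add [bvsp] -> 10 lines: zwhwm agh wgp gwn neiyq cuu bvsp yna ljoh ayix
Hunk 3: at line 4 remove [cuu,bvsp] add [qxuq,yvz,iowqp] -> 11 lines: zwhwm agh wgp gwn neiyq qxuq yvz iowqp yna ljoh ayix
Hunk 4: at line 5 remove [qxuq] add [ilvs,uck] -> 12 lines: zwhwm agh wgp gwn neiyq ilvs uck yvz iowqp yna ljoh ayix
Hunk 5: at line 4 remove [neiyq,ilvs] add [hhw] -> 11 lines: zwhwm agh wgp gwn hhw uck yvz iowqp yna ljoh ayix
Hunk 6: at line 4 remove [uck,yvz,iowqp] add [yxb] -> 9 lines: zwhwm agh wgp gwn hhw yxb yna ljoh ayix
Hunk 7: at line 1 remove [wgp,gwn] add [xgq] -> 8 lines: zwhwm agh xgq hhw yxb yna ljoh ayix

Answer: zwhwm
agh
xgq
hhw
yxb
yna
ljoh
ayix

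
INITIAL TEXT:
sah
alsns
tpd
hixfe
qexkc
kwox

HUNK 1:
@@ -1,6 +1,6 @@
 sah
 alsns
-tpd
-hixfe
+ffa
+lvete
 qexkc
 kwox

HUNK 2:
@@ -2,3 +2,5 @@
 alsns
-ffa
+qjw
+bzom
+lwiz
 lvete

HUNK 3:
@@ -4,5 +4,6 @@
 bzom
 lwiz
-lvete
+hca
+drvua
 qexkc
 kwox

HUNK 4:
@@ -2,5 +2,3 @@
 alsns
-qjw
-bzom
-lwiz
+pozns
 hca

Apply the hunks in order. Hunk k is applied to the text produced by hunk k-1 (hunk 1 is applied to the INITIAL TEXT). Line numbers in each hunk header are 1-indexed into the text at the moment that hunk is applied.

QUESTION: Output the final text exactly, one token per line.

Hunk 1: at line 1 remove [tpd,hixfe] add [ffa,lvete] -> 6 lines: sah alsns ffa lvete qexkc kwox
Hunk 2: at line 2 remove [ffa] add [qjw,bzom,lwiz] -> 8 lines: sah alsns qjw bzom lwiz lvete qexkc kwox
Hunk 3: at line 4 remove [lvete] add [hca,drvua] -> 9 lines: sah alsns qjw bzom lwiz hca drvua qexkc kwox
Hunk 4: at line 2 remove [qjw,bzom,lwiz] add [pozns] -> 7 lines: sah alsns pozns hca drvua qexkc kwox

Answer: sah
alsns
pozns
hca
drvua
qexkc
kwox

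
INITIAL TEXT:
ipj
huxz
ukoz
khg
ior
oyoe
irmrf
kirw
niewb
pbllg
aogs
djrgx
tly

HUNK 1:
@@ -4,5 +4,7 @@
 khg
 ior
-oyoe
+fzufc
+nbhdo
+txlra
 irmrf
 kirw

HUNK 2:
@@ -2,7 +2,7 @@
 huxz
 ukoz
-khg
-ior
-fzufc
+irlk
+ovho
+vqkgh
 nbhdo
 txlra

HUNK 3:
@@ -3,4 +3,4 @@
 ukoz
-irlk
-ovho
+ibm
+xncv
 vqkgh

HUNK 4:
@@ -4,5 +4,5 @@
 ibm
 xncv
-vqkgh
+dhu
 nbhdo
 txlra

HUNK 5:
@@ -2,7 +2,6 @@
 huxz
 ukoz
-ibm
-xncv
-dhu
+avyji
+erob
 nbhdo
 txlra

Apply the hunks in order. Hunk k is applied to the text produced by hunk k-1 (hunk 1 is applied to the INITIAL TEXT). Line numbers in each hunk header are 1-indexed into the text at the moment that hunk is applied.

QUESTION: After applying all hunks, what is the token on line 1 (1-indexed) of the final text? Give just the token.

Hunk 1: at line 4 remove [oyoe] add [fzufc,nbhdo,txlra] -> 15 lines: ipj huxz ukoz khg ior fzufc nbhdo txlra irmrf kirw niewb pbllg aogs djrgx tly
Hunk 2: at line 2 remove [khg,ior,fzufc] add [irlk,ovho,vqkgh] -> 15 lines: ipj huxz ukoz irlk ovho vqkgh nbhdo txlra irmrf kirw niewb pbllg aogs djrgx tly
Hunk 3: at line 3 remove [irlk,ovho] add [ibm,xncv] -> 15 lines: ipj huxz ukoz ibm xncv vqkgh nbhdo txlra irmrf kirw niewb pbllg aogs djrgx tly
Hunk 4: at line 4 remove [vqkgh] add [dhu] -> 15 lines: ipj huxz ukoz ibm xncv dhu nbhdo txlra irmrf kirw niewb pbllg aogs djrgx tly
Hunk 5: at line 2 remove [ibm,xncv,dhu] add [avyji,erob] -> 14 lines: ipj huxz ukoz avyji erob nbhdo txlra irmrf kirw niewb pbllg aogs djrgx tly
Final line 1: ipj

Answer: ipj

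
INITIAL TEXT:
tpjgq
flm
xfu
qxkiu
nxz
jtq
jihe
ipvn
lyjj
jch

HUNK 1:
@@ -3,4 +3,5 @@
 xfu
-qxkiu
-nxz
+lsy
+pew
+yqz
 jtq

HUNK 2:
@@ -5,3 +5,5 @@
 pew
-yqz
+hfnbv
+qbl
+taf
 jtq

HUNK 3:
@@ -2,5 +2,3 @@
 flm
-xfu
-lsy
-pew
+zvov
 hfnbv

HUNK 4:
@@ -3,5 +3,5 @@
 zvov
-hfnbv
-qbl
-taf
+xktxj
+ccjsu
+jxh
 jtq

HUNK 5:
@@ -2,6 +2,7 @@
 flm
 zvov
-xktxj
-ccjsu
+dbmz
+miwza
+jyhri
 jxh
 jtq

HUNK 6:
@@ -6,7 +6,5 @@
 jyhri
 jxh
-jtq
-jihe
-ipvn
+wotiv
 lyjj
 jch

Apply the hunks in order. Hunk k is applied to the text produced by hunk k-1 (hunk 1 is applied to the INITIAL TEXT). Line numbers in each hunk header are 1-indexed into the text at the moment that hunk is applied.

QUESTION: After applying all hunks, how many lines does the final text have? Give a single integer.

Hunk 1: at line 3 remove [qxkiu,nxz] add [lsy,pew,yqz] -> 11 lines: tpjgq flm xfu lsy pew yqz jtq jihe ipvn lyjj jch
Hunk 2: at line 5 remove [yqz] add [hfnbv,qbl,taf] -> 13 lines: tpjgq flm xfu lsy pew hfnbv qbl taf jtq jihe ipvn lyjj jch
Hunk 3: at line 2 remove [xfu,lsy,pew] add [zvov] -> 11 lines: tpjgq flm zvov hfnbv qbl taf jtq jihe ipvn lyjj jch
Hunk 4: at line 3 remove [hfnbv,qbl,taf] add [xktxj,ccjsu,jxh] -> 11 lines: tpjgq flm zvov xktxj ccjsu jxh jtq jihe ipvn lyjj jch
Hunk 5: at line 2 remove [xktxj,ccjsu] add [dbmz,miwza,jyhri] -> 12 lines: tpjgq flm zvov dbmz miwza jyhri jxh jtq jihe ipvn lyjj jch
Hunk 6: at line 6 remove [jtq,jihe,ipvn] add [wotiv] -> 10 lines: tpjgq flm zvov dbmz miwza jyhri jxh wotiv lyjj jch
Final line count: 10

Answer: 10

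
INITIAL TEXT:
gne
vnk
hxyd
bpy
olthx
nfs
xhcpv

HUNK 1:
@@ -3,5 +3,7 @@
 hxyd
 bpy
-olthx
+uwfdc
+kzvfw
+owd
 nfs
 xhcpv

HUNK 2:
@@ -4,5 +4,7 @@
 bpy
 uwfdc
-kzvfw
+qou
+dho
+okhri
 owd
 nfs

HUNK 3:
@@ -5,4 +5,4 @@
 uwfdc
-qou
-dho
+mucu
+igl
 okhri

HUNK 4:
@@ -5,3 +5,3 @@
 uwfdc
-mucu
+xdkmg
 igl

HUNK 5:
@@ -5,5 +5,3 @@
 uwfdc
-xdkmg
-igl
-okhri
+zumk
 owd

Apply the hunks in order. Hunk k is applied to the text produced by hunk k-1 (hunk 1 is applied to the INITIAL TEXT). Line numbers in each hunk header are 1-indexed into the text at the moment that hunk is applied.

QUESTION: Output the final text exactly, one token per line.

Answer: gne
vnk
hxyd
bpy
uwfdc
zumk
owd
nfs
xhcpv

Derivation:
Hunk 1: at line 3 remove [olthx] add [uwfdc,kzvfw,owd] -> 9 lines: gne vnk hxyd bpy uwfdc kzvfw owd nfs xhcpv
Hunk 2: at line 4 remove [kzvfw] add [qou,dho,okhri] -> 11 lines: gne vnk hxyd bpy uwfdc qou dho okhri owd nfs xhcpv
Hunk 3: at line 5 remove [qou,dho] add [mucu,igl] -> 11 lines: gne vnk hxyd bpy uwfdc mucu igl okhri owd nfs xhcpv
Hunk 4: at line 5 remove [mucu] add [xdkmg] -> 11 lines: gne vnk hxyd bpy uwfdc xdkmg igl okhri owd nfs xhcpv
Hunk 5: at line 5 remove [xdkmg,igl,okhri] add [zumk] -> 9 lines: gne vnk hxyd bpy uwfdc zumk owd nfs xhcpv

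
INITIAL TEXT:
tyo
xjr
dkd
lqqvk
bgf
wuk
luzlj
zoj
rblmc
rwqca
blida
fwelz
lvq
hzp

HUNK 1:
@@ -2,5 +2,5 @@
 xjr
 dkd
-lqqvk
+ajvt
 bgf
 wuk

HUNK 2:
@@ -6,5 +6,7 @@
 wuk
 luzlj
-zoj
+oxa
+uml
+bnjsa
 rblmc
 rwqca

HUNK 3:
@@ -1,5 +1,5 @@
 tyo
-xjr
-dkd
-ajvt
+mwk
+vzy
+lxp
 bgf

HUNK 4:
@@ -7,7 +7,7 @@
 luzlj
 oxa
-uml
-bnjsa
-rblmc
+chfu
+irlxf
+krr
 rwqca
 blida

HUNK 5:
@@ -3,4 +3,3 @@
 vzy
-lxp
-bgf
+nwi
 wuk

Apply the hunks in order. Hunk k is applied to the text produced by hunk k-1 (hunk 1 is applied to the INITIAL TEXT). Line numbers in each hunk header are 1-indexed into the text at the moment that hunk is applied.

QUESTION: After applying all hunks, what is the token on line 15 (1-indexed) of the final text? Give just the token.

Answer: hzp

Derivation:
Hunk 1: at line 2 remove [lqqvk] add [ajvt] -> 14 lines: tyo xjr dkd ajvt bgf wuk luzlj zoj rblmc rwqca blida fwelz lvq hzp
Hunk 2: at line 6 remove [zoj] add [oxa,uml,bnjsa] -> 16 lines: tyo xjr dkd ajvt bgf wuk luzlj oxa uml bnjsa rblmc rwqca blida fwelz lvq hzp
Hunk 3: at line 1 remove [xjr,dkd,ajvt] add [mwk,vzy,lxp] -> 16 lines: tyo mwk vzy lxp bgf wuk luzlj oxa uml bnjsa rblmc rwqca blida fwelz lvq hzp
Hunk 4: at line 7 remove [uml,bnjsa,rblmc] add [chfu,irlxf,krr] -> 16 lines: tyo mwk vzy lxp bgf wuk luzlj oxa chfu irlxf krr rwqca blida fwelz lvq hzp
Hunk 5: at line 3 remove [lxp,bgf] add [nwi] -> 15 lines: tyo mwk vzy nwi wuk luzlj oxa chfu irlxf krr rwqca blida fwelz lvq hzp
Final line 15: hzp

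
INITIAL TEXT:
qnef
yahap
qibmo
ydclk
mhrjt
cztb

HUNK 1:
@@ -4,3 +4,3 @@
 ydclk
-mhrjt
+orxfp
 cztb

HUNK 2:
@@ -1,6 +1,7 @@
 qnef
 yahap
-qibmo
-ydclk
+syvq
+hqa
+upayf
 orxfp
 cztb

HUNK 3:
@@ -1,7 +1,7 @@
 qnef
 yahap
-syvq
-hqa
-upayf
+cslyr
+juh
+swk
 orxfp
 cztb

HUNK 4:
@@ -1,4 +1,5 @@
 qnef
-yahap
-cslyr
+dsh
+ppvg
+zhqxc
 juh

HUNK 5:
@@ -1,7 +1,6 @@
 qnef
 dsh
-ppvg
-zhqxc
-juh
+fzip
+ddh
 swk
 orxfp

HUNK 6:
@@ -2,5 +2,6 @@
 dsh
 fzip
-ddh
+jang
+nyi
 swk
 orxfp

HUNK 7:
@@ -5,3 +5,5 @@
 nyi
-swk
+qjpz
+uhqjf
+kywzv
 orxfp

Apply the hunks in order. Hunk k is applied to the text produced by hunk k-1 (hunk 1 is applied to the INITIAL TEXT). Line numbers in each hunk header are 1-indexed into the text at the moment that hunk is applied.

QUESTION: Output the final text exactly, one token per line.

Answer: qnef
dsh
fzip
jang
nyi
qjpz
uhqjf
kywzv
orxfp
cztb

Derivation:
Hunk 1: at line 4 remove [mhrjt] add [orxfp] -> 6 lines: qnef yahap qibmo ydclk orxfp cztb
Hunk 2: at line 1 remove [qibmo,ydclk] add [syvq,hqa,upayf] -> 7 lines: qnef yahap syvq hqa upayf orxfp cztb
Hunk 3: at line 1 remove [syvq,hqa,upayf] add [cslyr,juh,swk] -> 7 lines: qnef yahap cslyr juh swk orxfp cztb
Hunk 4: at line 1 remove [yahap,cslyr] add [dsh,ppvg,zhqxc] -> 8 lines: qnef dsh ppvg zhqxc juh swk orxfp cztb
Hunk 5: at line 1 remove [ppvg,zhqxc,juh] add [fzip,ddh] -> 7 lines: qnef dsh fzip ddh swk orxfp cztb
Hunk 6: at line 2 remove [ddh] add [jang,nyi] -> 8 lines: qnef dsh fzip jang nyi swk orxfp cztb
Hunk 7: at line 5 remove [swk] add [qjpz,uhqjf,kywzv] -> 10 lines: qnef dsh fzip jang nyi qjpz uhqjf kywzv orxfp cztb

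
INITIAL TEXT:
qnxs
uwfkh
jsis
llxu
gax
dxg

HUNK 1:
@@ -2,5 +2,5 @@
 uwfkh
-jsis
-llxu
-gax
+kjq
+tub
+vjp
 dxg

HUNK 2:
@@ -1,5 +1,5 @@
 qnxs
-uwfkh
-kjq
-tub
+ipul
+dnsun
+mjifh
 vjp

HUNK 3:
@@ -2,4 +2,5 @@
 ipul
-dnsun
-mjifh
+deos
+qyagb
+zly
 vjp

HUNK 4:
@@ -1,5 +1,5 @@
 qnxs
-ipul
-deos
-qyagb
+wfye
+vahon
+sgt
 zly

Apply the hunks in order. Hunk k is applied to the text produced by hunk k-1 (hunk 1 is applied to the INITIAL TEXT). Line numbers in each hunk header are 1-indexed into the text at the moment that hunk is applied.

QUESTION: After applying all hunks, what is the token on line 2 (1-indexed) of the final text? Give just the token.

Hunk 1: at line 2 remove [jsis,llxu,gax] add [kjq,tub,vjp] -> 6 lines: qnxs uwfkh kjq tub vjp dxg
Hunk 2: at line 1 remove [uwfkh,kjq,tub] add [ipul,dnsun,mjifh] -> 6 lines: qnxs ipul dnsun mjifh vjp dxg
Hunk 3: at line 2 remove [dnsun,mjifh] add [deos,qyagb,zly] -> 7 lines: qnxs ipul deos qyagb zly vjp dxg
Hunk 4: at line 1 remove [ipul,deos,qyagb] add [wfye,vahon,sgt] -> 7 lines: qnxs wfye vahon sgt zly vjp dxg
Final line 2: wfye

Answer: wfye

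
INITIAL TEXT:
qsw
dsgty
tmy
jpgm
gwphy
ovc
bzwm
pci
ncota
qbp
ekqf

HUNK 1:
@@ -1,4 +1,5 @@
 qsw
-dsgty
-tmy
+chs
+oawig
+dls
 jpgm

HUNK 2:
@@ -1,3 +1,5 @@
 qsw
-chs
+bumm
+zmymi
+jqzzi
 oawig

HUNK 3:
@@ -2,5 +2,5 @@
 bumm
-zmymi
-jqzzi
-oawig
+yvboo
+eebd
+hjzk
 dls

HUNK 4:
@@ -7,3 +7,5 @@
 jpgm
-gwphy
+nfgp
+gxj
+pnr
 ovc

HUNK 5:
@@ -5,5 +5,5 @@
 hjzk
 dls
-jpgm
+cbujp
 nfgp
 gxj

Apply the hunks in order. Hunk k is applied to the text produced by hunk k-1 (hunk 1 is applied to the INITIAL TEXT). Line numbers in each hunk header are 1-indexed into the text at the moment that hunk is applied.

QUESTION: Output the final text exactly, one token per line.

Hunk 1: at line 1 remove [dsgty,tmy] add [chs,oawig,dls] -> 12 lines: qsw chs oawig dls jpgm gwphy ovc bzwm pci ncota qbp ekqf
Hunk 2: at line 1 remove [chs] add [bumm,zmymi,jqzzi] -> 14 lines: qsw bumm zmymi jqzzi oawig dls jpgm gwphy ovc bzwm pci ncota qbp ekqf
Hunk 3: at line 2 remove [zmymi,jqzzi,oawig] add [yvboo,eebd,hjzk] -> 14 lines: qsw bumm yvboo eebd hjzk dls jpgm gwphy ovc bzwm pci ncota qbp ekqf
Hunk 4: at line 7 remove [gwphy] add [nfgp,gxj,pnr] -> 16 lines: qsw bumm yvboo eebd hjzk dls jpgm nfgp gxj pnr ovc bzwm pci ncota qbp ekqf
Hunk 5: at line 5 remove [jpgm] add [cbujp] -> 16 lines: qsw bumm yvboo eebd hjzk dls cbujp nfgp gxj pnr ovc bzwm pci ncota qbp ekqf

Answer: qsw
bumm
yvboo
eebd
hjzk
dls
cbujp
nfgp
gxj
pnr
ovc
bzwm
pci
ncota
qbp
ekqf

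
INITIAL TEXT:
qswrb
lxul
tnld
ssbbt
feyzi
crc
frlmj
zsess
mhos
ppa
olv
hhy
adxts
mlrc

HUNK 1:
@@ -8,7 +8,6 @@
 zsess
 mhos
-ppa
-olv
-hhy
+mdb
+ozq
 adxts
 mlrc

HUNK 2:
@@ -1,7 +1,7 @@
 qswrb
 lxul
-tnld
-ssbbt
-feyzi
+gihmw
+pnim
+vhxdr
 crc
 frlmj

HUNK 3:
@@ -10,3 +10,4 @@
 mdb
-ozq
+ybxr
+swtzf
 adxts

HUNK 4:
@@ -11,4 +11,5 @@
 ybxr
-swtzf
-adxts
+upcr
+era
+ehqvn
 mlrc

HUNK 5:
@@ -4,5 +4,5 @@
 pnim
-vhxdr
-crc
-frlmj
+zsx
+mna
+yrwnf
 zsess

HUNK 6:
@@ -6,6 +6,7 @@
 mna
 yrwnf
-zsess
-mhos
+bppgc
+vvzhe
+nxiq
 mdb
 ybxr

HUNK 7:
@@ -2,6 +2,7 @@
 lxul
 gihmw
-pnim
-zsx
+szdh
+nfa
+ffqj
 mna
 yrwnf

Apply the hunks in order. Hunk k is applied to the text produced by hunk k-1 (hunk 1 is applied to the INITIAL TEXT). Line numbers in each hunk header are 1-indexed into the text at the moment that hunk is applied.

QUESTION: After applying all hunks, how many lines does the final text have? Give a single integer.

Hunk 1: at line 8 remove [ppa,olv,hhy] add [mdb,ozq] -> 13 lines: qswrb lxul tnld ssbbt feyzi crc frlmj zsess mhos mdb ozq adxts mlrc
Hunk 2: at line 1 remove [tnld,ssbbt,feyzi] add [gihmw,pnim,vhxdr] -> 13 lines: qswrb lxul gihmw pnim vhxdr crc frlmj zsess mhos mdb ozq adxts mlrc
Hunk 3: at line 10 remove [ozq] add [ybxr,swtzf] -> 14 lines: qswrb lxul gihmw pnim vhxdr crc frlmj zsess mhos mdb ybxr swtzf adxts mlrc
Hunk 4: at line 11 remove [swtzf,adxts] add [upcr,era,ehqvn] -> 15 lines: qswrb lxul gihmw pnim vhxdr crc frlmj zsess mhos mdb ybxr upcr era ehqvn mlrc
Hunk 5: at line 4 remove [vhxdr,crc,frlmj] add [zsx,mna,yrwnf] -> 15 lines: qswrb lxul gihmw pnim zsx mna yrwnf zsess mhos mdb ybxr upcr era ehqvn mlrc
Hunk 6: at line 6 remove [zsess,mhos] add [bppgc,vvzhe,nxiq] -> 16 lines: qswrb lxul gihmw pnim zsx mna yrwnf bppgc vvzhe nxiq mdb ybxr upcr era ehqvn mlrc
Hunk 7: at line 2 remove [pnim,zsx] add [szdh,nfa,ffqj] -> 17 lines: qswrb lxul gihmw szdh nfa ffqj mna yrwnf bppgc vvzhe nxiq mdb ybxr upcr era ehqvn mlrc
Final line count: 17

Answer: 17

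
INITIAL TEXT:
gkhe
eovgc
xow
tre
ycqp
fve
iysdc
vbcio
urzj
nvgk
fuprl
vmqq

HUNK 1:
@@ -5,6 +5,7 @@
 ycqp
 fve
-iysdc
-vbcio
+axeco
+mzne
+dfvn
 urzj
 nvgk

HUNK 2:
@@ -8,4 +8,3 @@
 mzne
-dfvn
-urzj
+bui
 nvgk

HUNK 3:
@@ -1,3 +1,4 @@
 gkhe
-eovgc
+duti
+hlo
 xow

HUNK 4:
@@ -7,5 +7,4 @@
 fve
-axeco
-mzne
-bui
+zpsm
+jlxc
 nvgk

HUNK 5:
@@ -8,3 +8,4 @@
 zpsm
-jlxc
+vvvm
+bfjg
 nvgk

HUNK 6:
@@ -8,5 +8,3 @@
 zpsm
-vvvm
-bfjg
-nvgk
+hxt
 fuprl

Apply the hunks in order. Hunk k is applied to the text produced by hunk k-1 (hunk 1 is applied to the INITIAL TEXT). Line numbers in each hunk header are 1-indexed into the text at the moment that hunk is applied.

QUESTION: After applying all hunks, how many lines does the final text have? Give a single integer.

Hunk 1: at line 5 remove [iysdc,vbcio] add [axeco,mzne,dfvn] -> 13 lines: gkhe eovgc xow tre ycqp fve axeco mzne dfvn urzj nvgk fuprl vmqq
Hunk 2: at line 8 remove [dfvn,urzj] add [bui] -> 12 lines: gkhe eovgc xow tre ycqp fve axeco mzne bui nvgk fuprl vmqq
Hunk 3: at line 1 remove [eovgc] add [duti,hlo] -> 13 lines: gkhe duti hlo xow tre ycqp fve axeco mzne bui nvgk fuprl vmqq
Hunk 4: at line 7 remove [axeco,mzne,bui] add [zpsm,jlxc] -> 12 lines: gkhe duti hlo xow tre ycqp fve zpsm jlxc nvgk fuprl vmqq
Hunk 5: at line 8 remove [jlxc] add [vvvm,bfjg] -> 13 lines: gkhe duti hlo xow tre ycqp fve zpsm vvvm bfjg nvgk fuprl vmqq
Hunk 6: at line 8 remove [vvvm,bfjg,nvgk] add [hxt] -> 11 lines: gkhe duti hlo xow tre ycqp fve zpsm hxt fuprl vmqq
Final line count: 11

Answer: 11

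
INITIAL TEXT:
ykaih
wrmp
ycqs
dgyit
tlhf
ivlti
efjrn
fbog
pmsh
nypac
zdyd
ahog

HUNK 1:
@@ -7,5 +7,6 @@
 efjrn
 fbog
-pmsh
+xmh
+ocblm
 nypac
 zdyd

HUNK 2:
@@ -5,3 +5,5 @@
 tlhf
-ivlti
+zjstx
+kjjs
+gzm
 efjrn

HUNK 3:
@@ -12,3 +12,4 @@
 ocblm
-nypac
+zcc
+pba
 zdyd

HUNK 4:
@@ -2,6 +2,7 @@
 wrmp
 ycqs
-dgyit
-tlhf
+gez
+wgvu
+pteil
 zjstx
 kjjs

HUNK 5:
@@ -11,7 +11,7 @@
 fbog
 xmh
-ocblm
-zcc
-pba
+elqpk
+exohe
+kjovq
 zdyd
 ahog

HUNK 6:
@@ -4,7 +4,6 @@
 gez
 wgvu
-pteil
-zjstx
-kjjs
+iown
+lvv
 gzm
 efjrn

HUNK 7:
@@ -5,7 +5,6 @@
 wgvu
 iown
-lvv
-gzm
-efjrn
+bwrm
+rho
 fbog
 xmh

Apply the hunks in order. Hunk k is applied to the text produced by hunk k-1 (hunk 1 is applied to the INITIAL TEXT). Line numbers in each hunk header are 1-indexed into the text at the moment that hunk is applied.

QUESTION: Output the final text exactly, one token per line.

Answer: ykaih
wrmp
ycqs
gez
wgvu
iown
bwrm
rho
fbog
xmh
elqpk
exohe
kjovq
zdyd
ahog

Derivation:
Hunk 1: at line 7 remove [pmsh] add [xmh,ocblm] -> 13 lines: ykaih wrmp ycqs dgyit tlhf ivlti efjrn fbog xmh ocblm nypac zdyd ahog
Hunk 2: at line 5 remove [ivlti] add [zjstx,kjjs,gzm] -> 15 lines: ykaih wrmp ycqs dgyit tlhf zjstx kjjs gzm efjrn fbog xmh ocblm nypac zdyd ahog
Hunk 3: at line 12 remove [nypac] add [zcc,pba] -> 16 lines: ykaih wrmp ycqs dgyit tlhf zjstx kjjs gzm efjrn fbog xmh ocblm zcc pba zdyd ahog
Hunk 4: at line 2 remove [dgyit,tlhf] add [gez,wgvu,pteil] -> 17 lines: ykaih wrmp ycqs gez wgvu pteil zjstx kjjs gzm efjrn fbog xmh ocblm zcc pba zdyd ahog
Hunk 5: at line 11 remove [ocblm,zcc,pba] add [elqpk,exohe,kjovq] -> 17 lines: ykaih wrmp ycqs gez wgvu pteil zjstx kjjs gzm efjrn fbog xmh elqpk exohe kjovq zdyd ahog
Hunk 6: at line 4 remove [pteil,zjstx,kjjs] add [iown,lvv] -> 16 lines: ykaih wrmp ycqs gez wgvu iown lvv gzm efjrn fbog xmh elqpk exohe kjovq zdyd ahog
Hunk 7: at line 5 remove [lvv,gzm,efjrn] add [bwrm,rho] -> 15 lines: ykaih wrmp ycqs gez wgvu iown bwrm rho fbog xmh elqpk exohe kjovq zdyd ahog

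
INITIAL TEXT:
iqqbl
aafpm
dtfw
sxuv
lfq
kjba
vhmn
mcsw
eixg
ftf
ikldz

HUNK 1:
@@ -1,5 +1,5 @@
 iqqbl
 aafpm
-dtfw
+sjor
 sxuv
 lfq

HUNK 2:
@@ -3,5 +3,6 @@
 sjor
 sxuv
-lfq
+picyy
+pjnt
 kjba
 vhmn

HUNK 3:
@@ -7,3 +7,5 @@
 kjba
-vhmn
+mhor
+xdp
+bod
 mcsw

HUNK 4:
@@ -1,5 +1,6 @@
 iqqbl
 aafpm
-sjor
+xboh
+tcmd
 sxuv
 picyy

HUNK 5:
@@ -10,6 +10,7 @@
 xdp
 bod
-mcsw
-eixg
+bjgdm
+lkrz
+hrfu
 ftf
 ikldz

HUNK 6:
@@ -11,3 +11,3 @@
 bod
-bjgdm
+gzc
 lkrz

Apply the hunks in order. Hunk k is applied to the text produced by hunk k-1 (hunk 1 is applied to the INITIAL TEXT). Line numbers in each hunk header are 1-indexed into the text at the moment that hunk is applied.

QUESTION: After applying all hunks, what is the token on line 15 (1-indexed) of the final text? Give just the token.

Answer: ftf

Derivation:
Hunk 1: at line 1 remove [dtfw] add [sjor] -> 11 lines: iqqbl aafpm sjor sxuv lfq kjba vhmn mcsw eixg ftf ikldz
Hunk 2: at line 3 remove [lfq] add [picyy,pjnt] -> 12 lines: iqqbl aafpm sjor sxuv picyy pjnt kjba vhmn mcsw eixg ftf ikldz
Hunk 3: at line 7 remove [vhmn] add [mhor,xdp,bod] -> 14 lines: iqqbl aafpm sjor sxuv picyy pjnt kjba mhor xdp bod mcsw eixg ftf ikldz
Hunk 4: at line 1 remove [sjor] add [xboh,tcmd] -> 15 lines: iqqbl aafpm xboh tcmd sxuv picyy pjnt kjba mhor xdp bod mcsw eixg ftf ikldz
Hunk 5: at line 10 remove [mcsw,eixg] add [bjgdm,lkrz,hrfu] -> 16 lines: iqqbl aafpm xboh tcmd sxuv picyy pjnt kjba mhor xdp bod bjgdm lkrz hrfu ftf ikldz
Hunk 6: at line 11 remove [bjgdm] add [gzc] -> 16 lines: iqqbl aafpm xboh tcmd sxuv picyy pjnt kjba mhor xdp bod gzc lkrz hrfu ftf ikldz
Final line 15: ftf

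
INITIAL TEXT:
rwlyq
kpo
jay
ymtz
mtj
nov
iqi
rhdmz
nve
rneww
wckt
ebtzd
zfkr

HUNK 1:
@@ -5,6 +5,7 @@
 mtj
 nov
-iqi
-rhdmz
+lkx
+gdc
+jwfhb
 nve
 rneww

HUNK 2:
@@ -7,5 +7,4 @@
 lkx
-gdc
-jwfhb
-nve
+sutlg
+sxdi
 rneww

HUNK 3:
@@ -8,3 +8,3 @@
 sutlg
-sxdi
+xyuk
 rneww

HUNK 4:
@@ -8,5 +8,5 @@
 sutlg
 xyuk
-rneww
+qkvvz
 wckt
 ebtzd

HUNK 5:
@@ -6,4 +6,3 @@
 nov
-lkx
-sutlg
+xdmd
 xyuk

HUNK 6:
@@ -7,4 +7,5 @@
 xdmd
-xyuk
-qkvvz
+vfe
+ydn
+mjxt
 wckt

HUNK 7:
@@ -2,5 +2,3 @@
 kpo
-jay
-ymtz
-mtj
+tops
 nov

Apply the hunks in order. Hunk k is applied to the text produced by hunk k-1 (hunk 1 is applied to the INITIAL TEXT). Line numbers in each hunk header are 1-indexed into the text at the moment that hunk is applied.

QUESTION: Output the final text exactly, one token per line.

Hunk 1: at line 5 remove [iqi,rhdmz] add [lkx,gdc,jwfhb] -> 14 lines: rwlyq kpo jay ymtz mtj nov lkx gdc jwfhb nve rneww wckt ebtzd zfkr
Hunk 2: at line 7 remove [gdc,jwfhb,nve] add [sutlg,sxdi] -> 13 lines: rwlyq kpo jay ymtz mtj nov lkx sutlg sxdi rneww wckt ebtzd zfkr
Hunk 3: at line 8 remove [sxdi] add [xyuk] -> 13 lines: rwlyq kpo jay ymtz mtj nov lkx sutlg xyuk rneww wckt ebtzd zfkr
Hunk 4: at line 8 remove [rneww] add [qkvvz] -> 13 lines: rwlyq kpo jay ymtz mtj nov lkx sutlg xyuk qkvvz wckt ebtzd zfkr
Hunk 5: at line 6 remove [lkx,sutlg] add [xdmd] -> 12 lines: rwlyq kpo jay ymtz mtj nov xdmd xyuk qkvvz wckt ebtzd zfkr
Hunk 6: at line 7 remove [xyuk,qkvvz] add [vfe,ydn,mjxt] -> 13 lines: rwlyq kpo jay ymtz mtj nov xdmd vfe ydn mjxt wckt ebtzd zfkr
Hunk 7: at line 2 remove [jay,ymtz,mtj] add [tops] -> 11 lines: rwlyq kpo tops nov xdmd vfe ydn mjxt wckt ebtzd zfkr

Answer: rwlyq
kpo
tops
nov
xdmd
vfe
ydn
mjxt
wckt
ebtzd
zfkr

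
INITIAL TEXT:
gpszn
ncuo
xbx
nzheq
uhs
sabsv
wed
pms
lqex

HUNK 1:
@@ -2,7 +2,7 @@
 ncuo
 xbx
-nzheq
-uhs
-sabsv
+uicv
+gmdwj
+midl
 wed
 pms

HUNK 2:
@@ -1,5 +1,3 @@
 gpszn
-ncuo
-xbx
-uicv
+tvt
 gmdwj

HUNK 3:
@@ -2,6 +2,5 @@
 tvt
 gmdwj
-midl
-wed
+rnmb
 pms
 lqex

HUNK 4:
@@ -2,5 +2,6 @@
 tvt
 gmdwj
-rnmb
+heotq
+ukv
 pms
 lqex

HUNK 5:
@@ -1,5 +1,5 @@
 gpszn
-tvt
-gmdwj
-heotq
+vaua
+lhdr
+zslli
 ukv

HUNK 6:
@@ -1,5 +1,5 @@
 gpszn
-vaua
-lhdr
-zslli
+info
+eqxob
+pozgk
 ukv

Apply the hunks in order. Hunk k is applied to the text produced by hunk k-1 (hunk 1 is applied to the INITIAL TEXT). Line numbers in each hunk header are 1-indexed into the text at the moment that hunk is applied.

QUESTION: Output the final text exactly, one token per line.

Answer: gpszn
info
eqxob
pozgk
ukv
pms
lqex

Derivation:
Hunk 1: at line 2 remove [nzheq,uhs,sabsv] add [uicv,gmdwj,midl] -> 9 lines: gpszn ncuo xbx uicv gmdwj midl wed pms lqex
Hunk 2: at line 1 remove [ncuo,xbx,uicv] add [tvt] -> 7 lines: gpszn tvt gmdwj midl wed pms lqex
Hunk 3: at line 2 remove [midl,wed] add [rnmb] -> 6 lines: gpszn tvt gmdwj rnmb pms lqex
Hunk 4: at line 2 remove [rnmb] add [heotq,ukv] -> 7 lines: gpszn tvt gmdwj heotq ukv pms lqex
Hunk 5: at line 1 remove [tvt,gmdwj,heotq] add [vaua,lhdr,zslli] -> 7 lines: gpszn vaua lhdr zslli ukv pms lqex
Hunk 6: at line 1 remove [vaua,lhdr,zslli] add [info,eqxob,pozgk] -> 7 lines: gpszn info eqxob pozgk ukv pms lqex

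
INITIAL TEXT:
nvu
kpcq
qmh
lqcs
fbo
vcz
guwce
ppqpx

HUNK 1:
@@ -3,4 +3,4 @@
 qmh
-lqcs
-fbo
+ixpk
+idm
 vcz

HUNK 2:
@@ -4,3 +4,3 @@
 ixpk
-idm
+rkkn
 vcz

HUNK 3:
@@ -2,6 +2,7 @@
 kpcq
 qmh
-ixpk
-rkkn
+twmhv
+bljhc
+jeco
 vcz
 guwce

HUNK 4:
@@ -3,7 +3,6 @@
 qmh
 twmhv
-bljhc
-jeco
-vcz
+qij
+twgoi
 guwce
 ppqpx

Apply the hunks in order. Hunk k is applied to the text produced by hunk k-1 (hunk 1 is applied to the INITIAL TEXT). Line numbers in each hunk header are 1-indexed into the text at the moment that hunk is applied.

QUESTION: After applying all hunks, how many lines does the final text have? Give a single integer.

Answer: 8

Derivation:
Hunk 1: at line 3 remove [lqcs,fbo] add [ixpk,idm] -> 8 lines: nvu kpcq qmh ixpk idm vcz guwce ppqpx
Hunk 2: at line 4 remove [idm] add [rkkn] -> 8 lines: nvu kpcq qmh ixpk rkkn vcz guwce ppqpx
Hunk 3: at line 2 remove [ixpk,rkkn] add [twmhv,bljhc,jeco] -> 9 lines: nvu kpcq qmh twmhv bljhc jeco vcz guwce ppqpx
Hunk 4: at line 3 remove [bljhc,jeco,vcz] add [qij,twgoi] -> 8 lines: nvu kpcq qmh twmhv qij twgoi guwce ppqpx
Final line count: 8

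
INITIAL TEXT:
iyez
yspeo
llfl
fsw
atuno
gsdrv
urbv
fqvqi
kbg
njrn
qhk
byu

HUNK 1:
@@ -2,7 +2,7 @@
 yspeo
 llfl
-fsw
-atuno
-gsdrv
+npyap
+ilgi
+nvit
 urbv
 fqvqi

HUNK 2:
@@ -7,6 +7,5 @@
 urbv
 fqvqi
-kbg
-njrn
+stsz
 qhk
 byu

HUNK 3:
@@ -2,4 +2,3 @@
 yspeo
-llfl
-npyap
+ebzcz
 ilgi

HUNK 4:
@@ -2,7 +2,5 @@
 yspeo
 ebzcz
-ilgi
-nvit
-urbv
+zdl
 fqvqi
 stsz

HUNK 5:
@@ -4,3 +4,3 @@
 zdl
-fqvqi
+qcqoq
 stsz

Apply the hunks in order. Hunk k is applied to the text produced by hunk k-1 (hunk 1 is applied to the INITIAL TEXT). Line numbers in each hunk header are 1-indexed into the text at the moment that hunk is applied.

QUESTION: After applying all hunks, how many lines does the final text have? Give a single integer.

Answer: 8

Derivation:
Hunk 1: at line 2 remove [fsw,atuno,gsdrv] add [npyap,ilgi,nvit] -> 12 lines: iyez yspeo llfl npyap ilgi nvit urbv fqvqi kbg njrn qhk byu
Hunk 2: at line 7 remove [kbg,njrn] add [stsz] -> 11 lines: iyez yspeo llfl npyap ilgi nvit urbv fqvqi stsz qhk byu
Hunk 3: at line 2 remove [llfl,npyap] add [ebzcz] -> 10 lines: iyez yspeo ebzcz ilgi nvit urbv fqvqi stsz qhk byu
Hunk 4: at line 2 remove [ilgi,nvit,urbv] add [zdl] -> 8 lines: iyez yspeo ebzcz zdl fqvqi stsz qhk byu
Hunk 5: at line 4 remove [fqvqi] add [qcqoq] -> 8 lines: iyez yspeo ebzcz zdl qcqoq stsz qhk byu
Final line count: 8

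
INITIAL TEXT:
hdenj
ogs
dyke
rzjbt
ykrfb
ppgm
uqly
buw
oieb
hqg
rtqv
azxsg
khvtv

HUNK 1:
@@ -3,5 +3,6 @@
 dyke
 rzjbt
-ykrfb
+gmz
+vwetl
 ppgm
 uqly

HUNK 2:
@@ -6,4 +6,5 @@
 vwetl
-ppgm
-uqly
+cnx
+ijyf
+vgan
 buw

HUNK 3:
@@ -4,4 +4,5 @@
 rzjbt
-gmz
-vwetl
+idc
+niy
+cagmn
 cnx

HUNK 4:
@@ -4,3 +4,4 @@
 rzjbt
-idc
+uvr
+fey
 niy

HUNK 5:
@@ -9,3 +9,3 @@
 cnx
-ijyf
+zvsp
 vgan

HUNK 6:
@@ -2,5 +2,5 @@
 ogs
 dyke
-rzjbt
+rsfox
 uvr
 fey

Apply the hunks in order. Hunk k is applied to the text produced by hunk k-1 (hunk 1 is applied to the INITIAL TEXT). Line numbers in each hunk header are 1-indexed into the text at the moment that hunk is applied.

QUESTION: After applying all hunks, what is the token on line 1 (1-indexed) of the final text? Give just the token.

Answer: hdenj

Derivation:
Hunk 1: at line 3 remove [ykrfb] add [gmz,vwetl] -> 14 lines: hdenj ogs dyke rzjbt gmz vwetl ppgm uqly buw oieb hqg rtqv azxsg khvtv
Hunk 2: at line 6 remove [ppgm,uqly] add [cnx,ijyf,vgan] -> 15 lines: hdenj ogs dyke rzjbt gmz vwetl cnx ijyf vgan buw oieb hqg rtqv azxsg khvtv
Hunk 3: at line 4 remove [gmz,vwetl] add [idc,niy,cagmn] -> 16 lines: hdenj ogs dyke rzjbt idc niy cagmn cnx ijyf vgan buw oieb hqg rtqv azxsg khvtv
Hunk 4: at line 4 remove [idc] add [uvr,fey] -> 17 lines: hdenj ogs dyke rzjbt uvr fey niy cagmn cnx ijyf vgan buw oieb hqg rtqv azxsg khvtv
Hunk 5: at line 9 remove [ijyf] add [zvsp] -> 17 lines: hdenj ogs dyke rzjbt uvr fey niy cagmn cnx zvsp vgan buw oieb hqg rtqv azxsg khvtv
Hunk 6: at line 2 remove [rzjbt] add [rsfox] -> 17 lines: hdenj ogs dyke rsfox uvr fey niy cagmn cnx zvsp vgan buw oieb hqg rtqv azxsg khvtv
Final line 1: hdenj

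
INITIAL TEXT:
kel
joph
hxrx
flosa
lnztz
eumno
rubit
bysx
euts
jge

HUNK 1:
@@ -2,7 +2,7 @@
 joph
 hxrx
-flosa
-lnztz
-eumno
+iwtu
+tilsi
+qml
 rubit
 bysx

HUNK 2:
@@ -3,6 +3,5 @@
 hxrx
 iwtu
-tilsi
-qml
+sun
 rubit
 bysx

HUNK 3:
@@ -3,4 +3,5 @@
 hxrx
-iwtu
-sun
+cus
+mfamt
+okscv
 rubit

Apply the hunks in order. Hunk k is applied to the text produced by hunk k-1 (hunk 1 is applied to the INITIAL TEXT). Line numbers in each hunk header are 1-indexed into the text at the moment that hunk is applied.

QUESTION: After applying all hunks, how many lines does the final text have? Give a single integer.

Hunk 1: at line 2 remove [flosa,lnztz,eumno] add [iwtu,tilsi,qml] -> 10 lines: kel joph hxrx iwtu tilsi qml rubit bysx euts jge
Hunk 2: at line 3 remove [tilsi,qml] add [sun] -> 9 lines: kel joph hxrx iwtu sun rubit bysx euts jge
Hunk 3: at line 3 remove [iwtu,sun] add [cus,mfamt,okscv] -> 10 lines: kel joph hxrx cus mfamt okscv rubit bysx euts jge
Final line count: 10

Answer: 10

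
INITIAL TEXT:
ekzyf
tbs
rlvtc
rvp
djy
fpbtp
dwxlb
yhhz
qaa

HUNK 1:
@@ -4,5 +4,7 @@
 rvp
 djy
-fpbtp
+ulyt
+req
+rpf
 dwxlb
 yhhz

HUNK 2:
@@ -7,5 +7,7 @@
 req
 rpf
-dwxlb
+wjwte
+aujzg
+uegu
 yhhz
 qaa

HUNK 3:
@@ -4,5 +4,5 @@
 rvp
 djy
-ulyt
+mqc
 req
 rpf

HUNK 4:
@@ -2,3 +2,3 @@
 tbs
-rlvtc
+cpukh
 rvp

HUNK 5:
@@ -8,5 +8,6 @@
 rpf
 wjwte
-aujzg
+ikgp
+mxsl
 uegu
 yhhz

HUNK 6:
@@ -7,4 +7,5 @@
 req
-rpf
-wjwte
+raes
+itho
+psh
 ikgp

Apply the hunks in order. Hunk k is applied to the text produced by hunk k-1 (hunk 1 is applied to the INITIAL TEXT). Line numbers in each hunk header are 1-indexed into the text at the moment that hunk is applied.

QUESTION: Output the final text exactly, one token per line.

Answer: ekzyf
tbs
cpukh
rvp
djy
mqc
req
raes
itho
psh
ikgp
mxsl
uegu
yhhz
qaa

Derivation:
Hunk 1: at line 4 remove [fpbtp] add [ulyt,req,rpf] -> 11 lines: ekzyf tbs rlvtc rvp djy ulyt req rpf dwxlb yhhz qaa
Hunk 2: at line 7 remove [dwxlb] add [wjwte,aujzg,uegu] -> 13 lines: ekzyf tbs rlvtc rvp djy ulyt req rpf wjwte aujzg uegu yhhz qaa
Hunk 3: at line 4 remove [ulyt] add [mqc] -> 13 lines: ekzyf tbs rlvtc rvp djy mqc req rpf wjwte aujzg uegu yhhz qaa
Hunk 4: at line 2 remove [rlvtc] add [cpukh] -> 13 lines: ekzyf tbs cpukh rvp djy mqc req rpf wjwte aujzg uegu yhhz qaa
Hunk 5: at line 8 remove [aujzg] add [ikgp,mxsl] -> 14 lines: ekzyf tbs cpukh rvp djy mqc req rpf wjwte ikgp mxsl uegu yhhz qaa
Hunk 6: at line 7 remove [rpf,wjwte] add [raes,itho,psh] -> 15 lines: ekzyf tbs cpukh rvp djy mqc req raes itho psh ikgp mxsl uegu yhhz qaa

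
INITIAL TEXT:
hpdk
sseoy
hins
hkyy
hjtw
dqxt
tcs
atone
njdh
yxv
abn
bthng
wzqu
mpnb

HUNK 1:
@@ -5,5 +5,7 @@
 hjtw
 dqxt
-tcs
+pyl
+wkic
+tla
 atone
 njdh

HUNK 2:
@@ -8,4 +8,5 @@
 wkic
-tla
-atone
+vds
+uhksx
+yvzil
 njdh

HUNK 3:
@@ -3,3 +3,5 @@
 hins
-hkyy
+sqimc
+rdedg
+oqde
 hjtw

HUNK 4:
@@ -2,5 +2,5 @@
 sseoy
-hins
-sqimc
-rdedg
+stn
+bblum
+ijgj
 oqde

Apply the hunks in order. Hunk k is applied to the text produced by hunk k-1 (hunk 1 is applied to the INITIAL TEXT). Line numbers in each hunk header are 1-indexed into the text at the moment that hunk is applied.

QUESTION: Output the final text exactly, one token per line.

Answer: hpdk
sseoy
stn
bblum
ijgj
oqde
hjtw
dqxt
pyl
wkic
vds
uhksx
yvzil
njdh
yxv
abn
bthng
wzqu
mpnb

Derivation:
Hunk 1: at line 5 remove [tcs] add [pyl,wkic,tla] -> 16 lines: hpdk sseoy hins hkyy hjtw dqxt pyl wkic tla atone njdh yxv abn bthng wzqu mpnb
Hunk 2: at line 8 remove [tla,atone] add [vds,uhksx,yvzil] -> 17 lines: hpdk sseoy hins hkyy hjtw dqxt pyl wkic vds uhksx yvzil njdh yxv abn bthng wzqu mpnb
Hunk 3: at line 3 remove [hkyy] add [sqimc,rdedg,oqde] -> 19 lines: hpdk sseoy hins sqimc rdedg oqde hjtw dqxt pyl wkic vds uhksx yvzil njdh yxv abn bthng wzqu mpnb
Hunk 4: at line 2 remove [hins,sqimc,rdedg] add [stn,bblum,ijgj] -> 19 lines: hpdk sseoy stn bblum ijgj oqde hjtw dqxt pyl wkic vds uhksx yvzil njdh yxv abn bthng wzqu mpnb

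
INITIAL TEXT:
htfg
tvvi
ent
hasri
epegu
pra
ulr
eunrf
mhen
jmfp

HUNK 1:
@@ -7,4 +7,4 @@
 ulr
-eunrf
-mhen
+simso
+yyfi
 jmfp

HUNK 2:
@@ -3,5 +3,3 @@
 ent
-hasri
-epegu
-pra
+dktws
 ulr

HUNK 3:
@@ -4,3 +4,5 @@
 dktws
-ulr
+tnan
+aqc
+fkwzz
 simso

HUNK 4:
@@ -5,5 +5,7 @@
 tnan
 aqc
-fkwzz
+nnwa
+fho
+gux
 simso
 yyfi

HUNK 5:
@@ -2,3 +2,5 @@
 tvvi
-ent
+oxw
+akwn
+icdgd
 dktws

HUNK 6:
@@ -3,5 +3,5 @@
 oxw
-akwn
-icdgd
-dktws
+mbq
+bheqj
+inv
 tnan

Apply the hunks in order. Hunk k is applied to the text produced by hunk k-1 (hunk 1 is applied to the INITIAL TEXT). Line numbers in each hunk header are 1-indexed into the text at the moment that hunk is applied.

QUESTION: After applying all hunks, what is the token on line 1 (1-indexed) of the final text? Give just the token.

Hunk 1: at line 7 remove [eunrf,mhen] add [simso,yyfi] -> 10 lines: htfg tvvi ent hasri epegu pra ulr simso yyfi jmfp
Hunk 2: at line 3 remove [hasri,epegu,pra] add [dktws] -> 8 lines: htfg tvvi ent dktws ulr simso yyfi jmfp
Hunk 3: at line 4 remove [ulr] add [tnan,aqc,fkwzz] -> 10 lines: htfg tvvi ent dktws tnan aqc fkwzz simso yyfi jmfp
Hunk 4: at line 5 remove [fkwzz] add [nnwa,fho,gux] -> 12 lines: htfg tvvi ent dktws tnan aqc nnwa fho gux simso yyfi jmfp
Hunk 5: at line 2 remove [ent] add [oxw,akwn,icdgd] -> 14 lines: htfg tvvi oxw akwn icdgd dktws tnan aqc nnwa fho gux simso yyfi jmfp
Hunk 6: at line 3 remove [akwn,icdgd,dktws] add [mbq,bheqj,inv] -> 14 lines: htfg tvvi oxw mbq bheqj inv tnan aqc nnwa fho gux simso yyfi jmfp
Final line 1: htfg

Answer: htfg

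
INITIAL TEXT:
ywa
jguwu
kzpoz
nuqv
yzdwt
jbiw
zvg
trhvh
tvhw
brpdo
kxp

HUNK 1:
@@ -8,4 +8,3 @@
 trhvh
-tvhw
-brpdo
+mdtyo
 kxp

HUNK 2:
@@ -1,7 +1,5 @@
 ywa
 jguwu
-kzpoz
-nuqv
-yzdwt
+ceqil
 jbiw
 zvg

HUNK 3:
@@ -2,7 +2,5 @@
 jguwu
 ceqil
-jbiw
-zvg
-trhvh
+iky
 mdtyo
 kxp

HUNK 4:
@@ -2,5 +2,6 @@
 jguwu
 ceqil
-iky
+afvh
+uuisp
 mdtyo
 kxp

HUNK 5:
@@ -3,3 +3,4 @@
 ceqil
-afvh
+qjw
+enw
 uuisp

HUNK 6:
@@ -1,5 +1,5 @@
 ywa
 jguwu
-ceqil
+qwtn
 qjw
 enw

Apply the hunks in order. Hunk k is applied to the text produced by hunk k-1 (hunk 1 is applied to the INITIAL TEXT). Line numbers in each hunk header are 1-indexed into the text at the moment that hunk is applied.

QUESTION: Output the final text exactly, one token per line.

Hunk 1: at line 8 remove [tvhw,brpdo] add [mdtyo] -> 10 lines: ywa jguwu kzpoz nuqv yzdwt jbiw zvg trhvh mdtyo kxp
Hunk 2: at line 1 remove [kzpoz,nuqv,yzdwt] add [ceqil] -> 8 lines: ywa jguwu ceqil jbiw zvg trhvh mdtyo kxp
Hunk 3: at line 2 remove [jbiw,zvg,trhvh] add [iky] -> 6 lines: ywa jguwu ceqil iky mdtyo kxp
Hunk 4: at line 2 remove [iky] add [afvh,uuisp] -> 7 lines: ywa jguwu ceqil afvh uuisp mdtyo kxp
Hunk 5: at line 3 remove [afvh] add [qjw,enw] -> 8 lines: ywa jguwu ceqil qjw enw uuisp mdtyo kxp
Hunk 6: at line 1 remove [ceqil] add [qwtn] -> 8 lines: ywa jguwu qwtn qjw enw uuisp mdtyo kxp

Answer: ywa
jguwu
qwtn
qjw
enw
uuisp
mdtyo
kxp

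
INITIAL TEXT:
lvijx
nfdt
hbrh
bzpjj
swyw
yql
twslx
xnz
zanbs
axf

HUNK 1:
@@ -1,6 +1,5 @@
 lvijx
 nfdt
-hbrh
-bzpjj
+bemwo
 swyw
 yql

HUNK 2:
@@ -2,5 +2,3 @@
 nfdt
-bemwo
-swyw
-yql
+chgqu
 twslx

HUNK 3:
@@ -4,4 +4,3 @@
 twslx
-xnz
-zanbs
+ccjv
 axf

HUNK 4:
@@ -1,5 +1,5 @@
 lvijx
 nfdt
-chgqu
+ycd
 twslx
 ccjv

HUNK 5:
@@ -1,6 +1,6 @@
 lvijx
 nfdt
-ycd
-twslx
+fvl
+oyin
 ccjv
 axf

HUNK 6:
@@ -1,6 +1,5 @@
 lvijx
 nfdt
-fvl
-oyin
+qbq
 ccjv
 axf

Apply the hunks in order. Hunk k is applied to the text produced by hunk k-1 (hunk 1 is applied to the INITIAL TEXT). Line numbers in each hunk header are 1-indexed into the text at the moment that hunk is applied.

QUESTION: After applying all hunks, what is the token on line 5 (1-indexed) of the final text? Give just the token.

Answer: axf

Derivation:
Hunk 1: at line 1 remove [hbrh,bzpjj] add [bemwo] -> 9 lines: lvijx nfdt bemwo swyw yql twslx xnz zanbs axf
Hunk 2: at line 2 remove [bemwo,swyw,yql] add [chgqu] -> 7 lines: lvijx nfdt chgqu twslx xnz zanbs axf
Hunk 3: at line 4 remove [xnz,zanbs] add [ccjv] -> 6 lines: lvijx nfdt chgqu twslx ccjv axf
Hunk 4: at line 1 remove [chgqu] add [ycd] -> 6 lines: lvijx nfdt ycd twslx ccjv axf
Hunk 5: at line 1 remove [ycd,twslx] add [fvl,oyin] -> 6 lines: lvijx nfdt fvl oyin ccjv axf
Hunk 6: at line 1 remove [fvl,oyin] add [qbq] -> 5 lines: lvijx nfdt qbq ccjv axf
Final line 5: axf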